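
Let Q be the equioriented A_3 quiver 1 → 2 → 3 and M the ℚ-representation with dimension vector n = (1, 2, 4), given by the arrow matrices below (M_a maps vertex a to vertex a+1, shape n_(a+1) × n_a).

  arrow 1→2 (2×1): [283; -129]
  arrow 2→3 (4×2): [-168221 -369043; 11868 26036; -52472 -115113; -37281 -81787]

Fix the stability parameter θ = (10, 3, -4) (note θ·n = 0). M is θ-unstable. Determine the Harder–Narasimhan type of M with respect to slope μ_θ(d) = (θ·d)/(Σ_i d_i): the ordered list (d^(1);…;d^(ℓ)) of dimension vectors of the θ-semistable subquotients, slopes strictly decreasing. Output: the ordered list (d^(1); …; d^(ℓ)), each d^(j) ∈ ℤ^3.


Barcode: M ≅ I[1,3], I[2,3], I[3,3]^2. HN layers by μ_θ (3 steps, strictly decreasing):
  μ^(1)=3; μ^(2)=-1/2; μ^(3)=-4

((1, 1, 1); (0, 1, 1); (0, 0, 2))


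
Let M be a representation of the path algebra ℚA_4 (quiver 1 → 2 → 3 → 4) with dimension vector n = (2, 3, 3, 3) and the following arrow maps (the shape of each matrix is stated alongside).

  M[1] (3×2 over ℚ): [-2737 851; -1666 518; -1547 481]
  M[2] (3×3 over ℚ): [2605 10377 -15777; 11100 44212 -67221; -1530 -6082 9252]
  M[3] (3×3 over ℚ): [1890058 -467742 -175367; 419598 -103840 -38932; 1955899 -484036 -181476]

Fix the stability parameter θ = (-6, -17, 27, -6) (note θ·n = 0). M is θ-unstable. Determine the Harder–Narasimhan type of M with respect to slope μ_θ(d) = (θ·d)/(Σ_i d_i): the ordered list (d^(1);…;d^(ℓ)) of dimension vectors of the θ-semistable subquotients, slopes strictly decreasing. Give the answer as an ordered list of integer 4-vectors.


Barcode: M ≅ I[1,1], I[1,3], I[2,2], I[2,4], I[3,4], I[4,4]. HN layers by μ_θ (5 steps, strictly decreasing):
  μ^(1)=27; μ^(2)=21/2; μ^(3)=-6; μ^(4)=-23/2; μ^(5)=-17

((0, 0, 1, 0); (0, 0, 2, 2); (1, 0, 0, 1); (1, 1, 0, 0); (0, 2, 0, 0))


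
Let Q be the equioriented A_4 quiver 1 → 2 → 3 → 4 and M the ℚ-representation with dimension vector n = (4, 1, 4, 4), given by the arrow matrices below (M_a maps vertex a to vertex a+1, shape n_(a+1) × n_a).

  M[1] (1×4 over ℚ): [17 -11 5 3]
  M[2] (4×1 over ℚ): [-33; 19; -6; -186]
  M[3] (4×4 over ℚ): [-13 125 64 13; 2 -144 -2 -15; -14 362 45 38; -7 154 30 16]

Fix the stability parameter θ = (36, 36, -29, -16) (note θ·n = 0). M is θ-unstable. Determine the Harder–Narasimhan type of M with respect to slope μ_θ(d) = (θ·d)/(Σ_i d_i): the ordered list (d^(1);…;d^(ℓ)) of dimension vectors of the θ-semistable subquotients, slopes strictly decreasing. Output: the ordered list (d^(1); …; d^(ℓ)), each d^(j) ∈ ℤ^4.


Barcode: M ≅ I[1,1]^3, I[1,4], I[3,4]^3. HN layers by μ_θ (4 steps, strictly decreasing):
  μ^(1)=36; μ^(2)=27/4; μ^(3)=-16; μ^(4)=-29

((3, 0, 0, 0); (1, 1, 1, 1); (0, 0, 0, 3); (0, 0, 3, 0))


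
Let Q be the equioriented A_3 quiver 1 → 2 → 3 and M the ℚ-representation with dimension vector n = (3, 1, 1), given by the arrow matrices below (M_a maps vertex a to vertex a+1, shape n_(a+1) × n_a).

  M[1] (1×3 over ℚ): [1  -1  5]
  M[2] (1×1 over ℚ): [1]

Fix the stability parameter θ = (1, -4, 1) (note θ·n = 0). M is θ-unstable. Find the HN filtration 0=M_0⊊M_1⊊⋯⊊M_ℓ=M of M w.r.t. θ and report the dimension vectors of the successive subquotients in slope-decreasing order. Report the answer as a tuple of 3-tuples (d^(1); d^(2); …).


Via rank(M_{q-1}∘⋯∘M_p): M ≅ I[1,1]^2, I[1,3].
μ_θ-semistable layers: μ^(1)=1; μ^(2)=-3/2

((2, 0, 1); (1, 1, 0))


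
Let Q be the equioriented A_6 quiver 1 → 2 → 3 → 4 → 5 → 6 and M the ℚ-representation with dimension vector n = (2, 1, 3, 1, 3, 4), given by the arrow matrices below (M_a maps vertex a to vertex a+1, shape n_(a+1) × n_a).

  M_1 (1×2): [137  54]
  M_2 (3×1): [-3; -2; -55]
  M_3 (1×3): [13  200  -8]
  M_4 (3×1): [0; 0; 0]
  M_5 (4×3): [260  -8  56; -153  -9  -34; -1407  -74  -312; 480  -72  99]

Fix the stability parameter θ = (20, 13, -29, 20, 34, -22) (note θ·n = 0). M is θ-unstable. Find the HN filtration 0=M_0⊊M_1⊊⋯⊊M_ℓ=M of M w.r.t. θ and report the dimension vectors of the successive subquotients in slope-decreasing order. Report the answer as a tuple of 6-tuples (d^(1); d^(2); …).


Barcode: M ≅ I[1,1], I[1,4], I[3,3]^2, I[5,6]^3, I[6,6]. HN layers by μ_θ (5 steps, strictly decreasing):
  μ^(1)=20; μ^(2)=6; μ^(3)=4/3; μ^(4)=-22; μ^(5)=-29

((1, 0, 0, 1, 0, 0); (0, 0, 0, 0, 3, 3); (1, 1, 1, 0, 0, 0); (0, 0, 0, 0, 0, 1); (0, 0, 2, 0, 0, 0))


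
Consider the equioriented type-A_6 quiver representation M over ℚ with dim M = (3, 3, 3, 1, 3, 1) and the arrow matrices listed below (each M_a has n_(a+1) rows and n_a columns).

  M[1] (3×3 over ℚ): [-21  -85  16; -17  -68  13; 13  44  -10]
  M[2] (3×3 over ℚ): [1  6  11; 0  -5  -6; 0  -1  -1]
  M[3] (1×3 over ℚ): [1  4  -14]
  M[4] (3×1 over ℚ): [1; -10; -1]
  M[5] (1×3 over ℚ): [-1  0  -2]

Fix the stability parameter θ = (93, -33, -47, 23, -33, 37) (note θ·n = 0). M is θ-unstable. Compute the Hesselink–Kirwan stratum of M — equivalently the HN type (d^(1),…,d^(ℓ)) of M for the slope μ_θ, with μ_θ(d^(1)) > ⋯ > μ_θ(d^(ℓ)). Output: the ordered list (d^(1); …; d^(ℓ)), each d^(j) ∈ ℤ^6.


Barcode: M ≅ I[1,3]^2, I[1,6], I[5,5]^2. HN layers by μ_θ (4 steps, strictly decreasing):
  μ^(1)=37; μ^(2)=13/3; μ^(3)=3/5; μ^(4)=-33

((0, 0, 0, 0, 0, 1); (2, 2, 2, 0, 0, 0); (1, 1, 1, 1, 1, 0); (0, 0, 0, 0, 2, 0))


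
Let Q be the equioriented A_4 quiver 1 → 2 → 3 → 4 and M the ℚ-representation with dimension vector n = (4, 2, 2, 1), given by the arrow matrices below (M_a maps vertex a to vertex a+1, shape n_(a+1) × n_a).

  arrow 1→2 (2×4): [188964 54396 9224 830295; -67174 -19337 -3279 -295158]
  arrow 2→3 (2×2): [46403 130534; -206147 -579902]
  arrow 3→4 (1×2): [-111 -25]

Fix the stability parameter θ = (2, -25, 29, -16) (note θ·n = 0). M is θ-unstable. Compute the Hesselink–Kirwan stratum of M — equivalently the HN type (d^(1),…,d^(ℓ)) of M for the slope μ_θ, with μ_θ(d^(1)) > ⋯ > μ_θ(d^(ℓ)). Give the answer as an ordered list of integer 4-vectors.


Via rank(M_{q-1}∘⋯∘M_p): M ≅ I[1,1]^2, I[1,3], I[1,4].
μ_θ-semistable layers: μ^(1)=29; μ^(2)=13/2; μ^(3)=2; μ^(4)=-23/2

((0, 0, 1, 0); (0, 0, 1, 1); (2, 0, 0, 0); (2, 2, 0, 0))


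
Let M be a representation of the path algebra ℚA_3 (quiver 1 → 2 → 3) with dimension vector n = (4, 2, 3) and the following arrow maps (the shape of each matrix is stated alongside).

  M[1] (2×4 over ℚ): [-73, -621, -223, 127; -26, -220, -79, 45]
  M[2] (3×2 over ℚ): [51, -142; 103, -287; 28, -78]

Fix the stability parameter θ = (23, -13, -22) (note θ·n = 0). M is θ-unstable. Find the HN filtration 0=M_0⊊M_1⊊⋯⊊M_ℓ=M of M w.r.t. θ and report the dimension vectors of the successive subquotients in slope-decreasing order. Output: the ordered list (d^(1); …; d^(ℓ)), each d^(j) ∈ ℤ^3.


Barcode: M ≅ I[1,1]^2, I[1,3]^2, I[3,3]. HN layers by μ_θ (3 steps, strictly decreasing):
  μ^(1)=23; μ^(2)=-4; μ^(3)=-22

((2, 0, 0); (2, 2, 2); (0, 0, 1))


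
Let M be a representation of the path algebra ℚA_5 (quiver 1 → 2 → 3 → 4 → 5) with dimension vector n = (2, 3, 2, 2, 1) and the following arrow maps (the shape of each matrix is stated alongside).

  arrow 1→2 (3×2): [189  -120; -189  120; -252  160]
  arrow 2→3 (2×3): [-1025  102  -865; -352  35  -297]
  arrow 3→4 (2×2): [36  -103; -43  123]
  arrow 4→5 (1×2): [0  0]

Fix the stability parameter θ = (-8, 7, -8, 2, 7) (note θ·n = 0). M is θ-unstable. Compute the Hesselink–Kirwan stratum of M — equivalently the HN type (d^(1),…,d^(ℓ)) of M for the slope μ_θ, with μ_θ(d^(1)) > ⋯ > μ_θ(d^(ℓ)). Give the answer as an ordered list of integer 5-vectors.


Interval decomposition of M: I[1,1], I[1,4], I[2,2], I[2,4], I[5,5].
HN type (ℓ=4): μ^(1)=7; μ^(2)=2; μ^(3)=-1/2; μ^(4)=-8

((0, 1, 0, 0, 1); (0, 0, 0, 2, 0); (0, 2, 2, 0, 0); (2, 0, 0, 0, 0))


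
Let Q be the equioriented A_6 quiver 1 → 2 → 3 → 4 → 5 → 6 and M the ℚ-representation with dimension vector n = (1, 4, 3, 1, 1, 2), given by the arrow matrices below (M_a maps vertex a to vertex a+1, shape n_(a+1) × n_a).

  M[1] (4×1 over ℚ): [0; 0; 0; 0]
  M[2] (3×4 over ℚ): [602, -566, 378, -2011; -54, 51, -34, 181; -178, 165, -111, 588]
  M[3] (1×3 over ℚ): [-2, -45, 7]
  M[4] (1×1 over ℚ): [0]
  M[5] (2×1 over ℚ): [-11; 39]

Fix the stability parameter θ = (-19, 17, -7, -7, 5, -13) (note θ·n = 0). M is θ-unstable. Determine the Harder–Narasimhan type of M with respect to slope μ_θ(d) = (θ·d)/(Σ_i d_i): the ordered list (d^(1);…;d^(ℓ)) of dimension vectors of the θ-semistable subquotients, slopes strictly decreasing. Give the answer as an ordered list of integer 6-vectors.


Via rank(M_{q-1}∘⋯∘M_p): M ≅ I[1,1], I[2,2], I[2,3]^2, I[2,4], I[5,6], I[6,6].
μ_θ-semistable layers: μ^(1)=17; μ^(2)=5; μ^(3)=1; μ^(4)=-4; μ^(5)=-13; μ^(6)=-19

((0, 1, 0, 0, 0, 0); (0, 2, 2, 0, 0, 0); (0, 1, 1, 1, 0, 0); (0, 0, 0, 0, 1, 1); (0, 0, 0, 0, 0, 1); (1, 0, 0, 0, 0, 0))


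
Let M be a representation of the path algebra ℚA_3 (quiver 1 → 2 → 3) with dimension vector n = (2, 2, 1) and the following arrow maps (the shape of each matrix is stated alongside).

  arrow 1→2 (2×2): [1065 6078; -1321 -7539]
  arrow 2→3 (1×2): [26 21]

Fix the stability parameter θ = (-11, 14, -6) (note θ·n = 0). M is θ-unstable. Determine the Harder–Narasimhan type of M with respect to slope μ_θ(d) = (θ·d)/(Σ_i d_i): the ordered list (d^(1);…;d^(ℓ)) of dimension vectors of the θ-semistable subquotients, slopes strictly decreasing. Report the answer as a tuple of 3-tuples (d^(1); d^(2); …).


Via rank(M_{q-1}∘⋯∘M_p): M ≅ I[1,2], I[1,3].
μ_θ-semistable layers: μ^(1)=14; μ^(2)=4; μ^(3)=-11

((0, 1, 0); (0, 1, 1); (2, 0, 0))


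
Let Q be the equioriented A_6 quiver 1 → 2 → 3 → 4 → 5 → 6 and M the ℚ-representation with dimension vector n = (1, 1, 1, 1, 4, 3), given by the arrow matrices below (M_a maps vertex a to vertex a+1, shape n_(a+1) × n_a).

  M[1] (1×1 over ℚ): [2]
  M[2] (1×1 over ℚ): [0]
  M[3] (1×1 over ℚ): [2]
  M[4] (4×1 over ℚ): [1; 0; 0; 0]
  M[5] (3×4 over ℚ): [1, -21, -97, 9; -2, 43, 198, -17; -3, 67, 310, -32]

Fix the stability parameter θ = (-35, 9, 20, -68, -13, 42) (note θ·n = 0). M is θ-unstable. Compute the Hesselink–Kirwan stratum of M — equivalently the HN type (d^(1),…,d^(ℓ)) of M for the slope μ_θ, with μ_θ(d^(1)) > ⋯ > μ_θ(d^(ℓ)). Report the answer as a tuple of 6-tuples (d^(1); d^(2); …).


Interval decomposition of M: I[1,2], I[3,6], I[5,5], I[5,6]^2.
HN type (ℓ=5): μ^(1)=42; μ^(2)=9; μ^(3)=-13; μ^(4)=-24; μ^(5)=-35

((0, 0, 0, 0, 0, 3); (0, 1, 0, 0, 0, 0); (0, 0, 0, 0, 4, 0); (0, 0, 1, 1, 0, 0); (1, 0, 0, 0, 0, 0))


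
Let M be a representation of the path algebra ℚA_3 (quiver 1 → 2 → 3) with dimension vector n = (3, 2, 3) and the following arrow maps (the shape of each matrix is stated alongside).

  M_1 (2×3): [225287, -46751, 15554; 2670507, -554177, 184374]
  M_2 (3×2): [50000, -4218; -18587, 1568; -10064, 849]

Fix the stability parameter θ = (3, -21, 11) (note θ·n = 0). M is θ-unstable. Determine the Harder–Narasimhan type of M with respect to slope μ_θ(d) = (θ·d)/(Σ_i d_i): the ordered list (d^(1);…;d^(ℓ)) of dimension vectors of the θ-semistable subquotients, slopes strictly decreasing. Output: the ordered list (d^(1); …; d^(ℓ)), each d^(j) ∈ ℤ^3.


Interval decomposition of M: I[1,1], I[1,3]^2, I[3,3].
HN type (ℓ=3): μ^(1)=11; μ^(2)=3; μ^(3)=-9

((0, 0, 3); (1, 0, 0); (2, 2, 0))


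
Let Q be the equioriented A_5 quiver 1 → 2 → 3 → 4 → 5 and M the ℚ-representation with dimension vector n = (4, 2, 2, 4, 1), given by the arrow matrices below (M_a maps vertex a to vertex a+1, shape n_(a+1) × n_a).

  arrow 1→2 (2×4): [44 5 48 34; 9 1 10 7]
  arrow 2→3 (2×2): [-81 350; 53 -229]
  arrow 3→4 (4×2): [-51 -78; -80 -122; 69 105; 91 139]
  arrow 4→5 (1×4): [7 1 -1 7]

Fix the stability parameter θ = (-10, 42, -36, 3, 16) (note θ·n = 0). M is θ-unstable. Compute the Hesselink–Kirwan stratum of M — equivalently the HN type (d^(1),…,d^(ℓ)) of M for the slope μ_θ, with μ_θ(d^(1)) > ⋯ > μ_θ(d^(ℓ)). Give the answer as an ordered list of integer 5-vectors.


Barcode: M ≅ I[1,1]^2, I[1,4], I[1,5], I[4,4]^2. HN layers by μ_θ (3 steps, strictly decreasing):
  μ^(1)=16; μ^(2)=3; μ^(3)=-10

((0, 0, 0, 0, 1); (0, 2, 2, 4, 0); (4, 0, 0, 0, 0))


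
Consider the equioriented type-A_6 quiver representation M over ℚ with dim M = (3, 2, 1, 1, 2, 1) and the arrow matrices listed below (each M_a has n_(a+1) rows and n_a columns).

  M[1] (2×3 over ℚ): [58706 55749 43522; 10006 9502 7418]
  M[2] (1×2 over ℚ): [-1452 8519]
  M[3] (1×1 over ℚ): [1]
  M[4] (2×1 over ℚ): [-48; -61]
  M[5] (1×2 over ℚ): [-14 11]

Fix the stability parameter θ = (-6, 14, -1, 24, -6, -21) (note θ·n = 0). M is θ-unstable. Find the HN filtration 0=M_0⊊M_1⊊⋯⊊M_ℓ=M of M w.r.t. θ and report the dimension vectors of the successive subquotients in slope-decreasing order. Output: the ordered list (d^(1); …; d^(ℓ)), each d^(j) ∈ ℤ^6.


Interval decomposition of M: I[1,1], I[1,2], I[1,6], I[5,5].
HN type (ℓ=3): μ^(1)=14; μ^(2)=2; μ^(3)=-6

((0, 1, 0, 0, 0, 0); (0, 1, 1, 1, 1, 1); (3, 0, 0, 0, 1, 0))


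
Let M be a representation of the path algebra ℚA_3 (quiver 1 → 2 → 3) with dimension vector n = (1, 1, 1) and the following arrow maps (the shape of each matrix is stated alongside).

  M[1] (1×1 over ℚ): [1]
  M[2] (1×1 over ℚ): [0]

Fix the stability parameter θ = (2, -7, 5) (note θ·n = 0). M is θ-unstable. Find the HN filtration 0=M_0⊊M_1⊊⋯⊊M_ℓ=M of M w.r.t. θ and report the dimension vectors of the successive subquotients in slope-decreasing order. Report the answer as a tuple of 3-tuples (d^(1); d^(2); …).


Barcode: M ≅ I[1,2], I[3,3]. HN layers by μ_θ (2 steps, strictly decreasing):
  μ^(1)=5; μ^(2)=-5/2

((0, 0, 1); (1, 1, 0))


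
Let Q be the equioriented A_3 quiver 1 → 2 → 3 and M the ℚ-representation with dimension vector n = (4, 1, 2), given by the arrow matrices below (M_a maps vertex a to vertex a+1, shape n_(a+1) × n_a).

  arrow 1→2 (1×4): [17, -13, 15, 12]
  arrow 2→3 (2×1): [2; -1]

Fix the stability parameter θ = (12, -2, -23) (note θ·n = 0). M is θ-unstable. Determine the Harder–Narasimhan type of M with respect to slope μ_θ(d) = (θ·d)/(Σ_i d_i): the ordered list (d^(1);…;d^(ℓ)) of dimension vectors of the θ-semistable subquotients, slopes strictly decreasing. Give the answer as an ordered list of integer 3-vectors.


Barcode: M ≅ I[1,1]^3, I[1,3], I[3,3]. HN layers by μ_θ (3 steps, strictly decreasing):
  μ^(1)=12; μ^(2)=-13/3; μ^(3)=-23

((3, 0, 0); (1, 1, 1); (0, 0, 1))


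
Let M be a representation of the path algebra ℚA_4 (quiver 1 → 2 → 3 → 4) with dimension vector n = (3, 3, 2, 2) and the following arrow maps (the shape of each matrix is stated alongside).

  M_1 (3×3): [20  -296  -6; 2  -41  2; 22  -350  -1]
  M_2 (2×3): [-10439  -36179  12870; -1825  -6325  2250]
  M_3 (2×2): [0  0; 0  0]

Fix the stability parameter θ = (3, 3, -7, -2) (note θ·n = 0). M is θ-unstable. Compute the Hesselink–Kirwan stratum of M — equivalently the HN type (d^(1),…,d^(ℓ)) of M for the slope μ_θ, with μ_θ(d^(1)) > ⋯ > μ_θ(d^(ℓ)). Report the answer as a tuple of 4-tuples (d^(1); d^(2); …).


Interval decomposition of M: I[1,2]^2, I[1,3], I[3,3], I[4,4]^2.
HN type (ℓ=4): μ^(1)=3; μ^(2)=-1/3; μ^(3)=-2; μ^(4)=-7

((2, 2, 0, 0); (1, 1, 1, 0); (0, 0, 0, 2); (0, 0, 1, 0))


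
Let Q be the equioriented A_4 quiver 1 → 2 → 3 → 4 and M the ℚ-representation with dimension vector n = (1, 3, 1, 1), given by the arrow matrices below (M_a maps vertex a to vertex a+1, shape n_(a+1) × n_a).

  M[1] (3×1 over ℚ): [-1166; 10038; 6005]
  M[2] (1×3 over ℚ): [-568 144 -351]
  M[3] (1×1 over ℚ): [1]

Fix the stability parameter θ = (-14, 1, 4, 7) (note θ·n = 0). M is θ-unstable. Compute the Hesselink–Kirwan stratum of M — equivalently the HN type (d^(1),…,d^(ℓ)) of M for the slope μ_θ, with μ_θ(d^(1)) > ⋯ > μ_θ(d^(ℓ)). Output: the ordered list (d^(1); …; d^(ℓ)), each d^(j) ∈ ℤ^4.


Barcode: M ≅ I[1,4], I[2,2]^2. HN layers by μ_θ (4 steps, strictly decreasing):
  μ^(1)=7; μ^(2)=4; μ^(3)=1; μ^(4)=-14

((0, 0, 0, 1); (0, 0, 1, 0); (0, 3, 0, 0); (1, 0, 0, 0))


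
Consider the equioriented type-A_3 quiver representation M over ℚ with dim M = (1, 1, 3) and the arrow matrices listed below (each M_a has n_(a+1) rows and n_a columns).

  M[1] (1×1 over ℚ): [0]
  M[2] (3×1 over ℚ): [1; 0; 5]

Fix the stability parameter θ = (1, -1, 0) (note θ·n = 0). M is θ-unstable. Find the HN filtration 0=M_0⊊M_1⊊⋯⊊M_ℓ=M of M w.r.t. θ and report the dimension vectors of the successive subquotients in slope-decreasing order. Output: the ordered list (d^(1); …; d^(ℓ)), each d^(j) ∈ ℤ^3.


Barcode: M ≅ I[1,1], I[2,3], I[3,3]^2. HN layers by μ_θ (3 steps, strictly decreasing):
  μ^(1)=1; μ^(2)=0; μ^(3)=-1

((1, 0, 0); (0, 0, 3); (0, 1, 0))


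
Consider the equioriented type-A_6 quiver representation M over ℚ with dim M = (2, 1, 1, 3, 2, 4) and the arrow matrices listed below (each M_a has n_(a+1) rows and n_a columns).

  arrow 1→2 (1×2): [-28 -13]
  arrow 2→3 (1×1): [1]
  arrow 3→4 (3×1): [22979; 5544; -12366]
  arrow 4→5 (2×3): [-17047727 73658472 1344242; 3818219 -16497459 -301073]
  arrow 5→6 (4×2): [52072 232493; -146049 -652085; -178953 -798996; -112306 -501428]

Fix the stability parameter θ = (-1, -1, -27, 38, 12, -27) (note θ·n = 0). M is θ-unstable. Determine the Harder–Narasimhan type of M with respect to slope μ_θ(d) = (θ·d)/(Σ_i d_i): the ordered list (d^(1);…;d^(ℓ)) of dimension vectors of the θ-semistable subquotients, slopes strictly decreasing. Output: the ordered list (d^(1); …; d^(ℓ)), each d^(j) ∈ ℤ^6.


Interval decomposition of M: I[1,1], I[1,6], I[4,4], I[4,6], I[6,6]^2.
HN type (ℓ=5): μ^(1)=38; μ^(2)=23/3; μ^(3)=-1; μ^(4)=-29/3; μ^(5)=-27

((0, 0, 0, 1, 0, 0); (0, 0, 0, 2, 2, 2); (1, 0, 0, 0, 0, 0); (1, 1, 1, 0, 0, 0); (0, 0, 0, 0, 0, 2))


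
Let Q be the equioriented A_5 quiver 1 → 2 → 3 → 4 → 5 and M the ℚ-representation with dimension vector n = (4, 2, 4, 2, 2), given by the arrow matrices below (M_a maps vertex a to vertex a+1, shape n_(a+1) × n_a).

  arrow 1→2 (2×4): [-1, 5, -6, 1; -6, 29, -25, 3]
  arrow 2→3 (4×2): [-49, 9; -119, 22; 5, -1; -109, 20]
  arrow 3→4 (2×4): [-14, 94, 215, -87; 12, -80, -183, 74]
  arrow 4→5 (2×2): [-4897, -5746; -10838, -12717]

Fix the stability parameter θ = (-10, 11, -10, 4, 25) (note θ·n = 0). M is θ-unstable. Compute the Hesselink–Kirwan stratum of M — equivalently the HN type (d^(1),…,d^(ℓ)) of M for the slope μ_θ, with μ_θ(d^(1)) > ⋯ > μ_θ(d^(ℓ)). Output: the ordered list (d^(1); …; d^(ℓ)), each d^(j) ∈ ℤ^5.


Interval decomposition of M: I[1,1]^2, I[1,5]^2, I[3,3]^2.
HN type (ℓ=4): μ^(1)=25; μ^(2)=4; μ^(3)=1/2; μ^(4)=-10

((0, 0, 0, 0, 2); (0, 0, 0, 2, 0); (0, 2, 2, 0, 0); (4, 0, 2, 0, 0))


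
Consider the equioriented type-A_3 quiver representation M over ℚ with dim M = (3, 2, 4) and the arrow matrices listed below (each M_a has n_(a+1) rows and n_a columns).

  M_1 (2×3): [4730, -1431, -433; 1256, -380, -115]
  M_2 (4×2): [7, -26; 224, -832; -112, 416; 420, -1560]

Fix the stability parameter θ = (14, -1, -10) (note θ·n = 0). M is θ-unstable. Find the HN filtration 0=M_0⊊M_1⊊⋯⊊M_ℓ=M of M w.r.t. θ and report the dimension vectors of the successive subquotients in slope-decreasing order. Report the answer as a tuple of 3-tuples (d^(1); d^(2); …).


Interval decomposition of M: I[1,1], I[1,2], I[1,3], I[3,3]^3.
HN type (ℓ=4): μ^(1)=14; μ^(2)=13/2; μ^(3)=1; μ^(4)=-10

((1, 0, 0); (1, 1, 0); (1, 1, 1); (0, 0, 3))


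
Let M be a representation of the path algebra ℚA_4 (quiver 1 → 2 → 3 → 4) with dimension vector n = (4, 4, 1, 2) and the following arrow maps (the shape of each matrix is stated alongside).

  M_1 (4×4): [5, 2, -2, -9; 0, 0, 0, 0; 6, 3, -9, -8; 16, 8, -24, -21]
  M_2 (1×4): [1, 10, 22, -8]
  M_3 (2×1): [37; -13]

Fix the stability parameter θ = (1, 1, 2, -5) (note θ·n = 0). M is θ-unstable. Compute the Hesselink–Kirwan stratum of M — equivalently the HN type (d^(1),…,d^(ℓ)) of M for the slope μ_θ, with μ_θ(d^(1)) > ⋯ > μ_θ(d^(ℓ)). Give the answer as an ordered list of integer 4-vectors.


Interval decomposition of M: I[1,1], I[1,2]^2, I[1,4], I[2,2], I[4,4].
HN type (ℓ=3): μ^(1)=1; μ^(2)=-1/4; μ^(3)=-5

((3, 3, 0, 0); (1, 1, 1, 1); (0, 0, 0, 1))


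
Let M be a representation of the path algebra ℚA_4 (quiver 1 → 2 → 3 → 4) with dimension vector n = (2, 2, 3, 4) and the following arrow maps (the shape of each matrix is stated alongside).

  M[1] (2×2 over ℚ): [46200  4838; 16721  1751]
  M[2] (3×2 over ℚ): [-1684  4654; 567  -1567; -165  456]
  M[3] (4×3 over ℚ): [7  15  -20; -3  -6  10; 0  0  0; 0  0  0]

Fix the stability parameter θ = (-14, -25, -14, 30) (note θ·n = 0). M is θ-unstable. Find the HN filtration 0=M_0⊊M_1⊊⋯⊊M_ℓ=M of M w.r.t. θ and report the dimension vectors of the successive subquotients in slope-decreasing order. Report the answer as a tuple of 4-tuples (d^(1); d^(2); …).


Barcode: M ≅ I[1,3], I[1,4], I[3,4], I[4,4]^2. HN layers by μ_θ (3 steps, strictly decreasing):
  μ^(1)=30; μ^(2)=-14; μ^(3)=-39/2

((0, 0, 0, 4); (0, 0, 3, 0); (2, 2, 0, 0))


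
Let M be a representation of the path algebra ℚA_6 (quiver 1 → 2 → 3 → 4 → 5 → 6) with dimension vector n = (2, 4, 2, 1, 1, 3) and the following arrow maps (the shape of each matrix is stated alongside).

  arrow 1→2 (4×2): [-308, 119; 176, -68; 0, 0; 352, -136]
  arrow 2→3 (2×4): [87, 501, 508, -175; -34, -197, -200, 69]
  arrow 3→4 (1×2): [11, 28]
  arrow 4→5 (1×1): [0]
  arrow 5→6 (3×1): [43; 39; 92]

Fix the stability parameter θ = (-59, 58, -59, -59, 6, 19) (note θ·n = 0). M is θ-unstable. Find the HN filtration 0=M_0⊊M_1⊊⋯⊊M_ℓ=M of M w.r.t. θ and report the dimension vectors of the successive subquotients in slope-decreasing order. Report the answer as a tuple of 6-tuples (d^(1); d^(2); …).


Via rank(M_{q-1}∘⋯∘M_p): M ≅ I[1,1], I[1,4], I[2,2]^2, I[2,3], I[5,6], I[6,6]^2.
μ_θ-semistable layers: μ^(1)=58; μ^(2)=19; μ^(3)=6; μ^(4)=-1/2; μ^(5)=-20; μ^(6)=-59

((0, 2, 0, 0, 0, 0); (0, 0, 0, 0, 0, 3); (0, 0, 0, 0, 1, 0); (0, 1, 1, 0, 0, 0); (0, 1, 1, 1, 0, 0); (2, 0, 0, 0, 0, 0))


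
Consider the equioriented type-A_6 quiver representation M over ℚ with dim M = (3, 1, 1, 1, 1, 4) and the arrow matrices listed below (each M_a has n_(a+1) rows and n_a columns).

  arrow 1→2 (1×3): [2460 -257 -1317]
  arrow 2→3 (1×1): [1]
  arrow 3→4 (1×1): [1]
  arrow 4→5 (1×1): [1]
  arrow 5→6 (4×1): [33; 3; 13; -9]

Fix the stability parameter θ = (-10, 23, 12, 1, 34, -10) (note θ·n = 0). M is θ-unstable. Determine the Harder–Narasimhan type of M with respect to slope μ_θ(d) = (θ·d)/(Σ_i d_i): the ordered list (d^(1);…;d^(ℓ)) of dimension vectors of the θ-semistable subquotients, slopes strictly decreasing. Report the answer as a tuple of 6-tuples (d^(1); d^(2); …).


Interval decomposition of M: I[1,1]^2, I[1,6], I[6,6]^3.
HN type (ℓ=2): μ^(1)=12; μ^(2)=-10

((0, 1, 1, 1, 1, 1); (3, 0, 0, 0, 0, 3))


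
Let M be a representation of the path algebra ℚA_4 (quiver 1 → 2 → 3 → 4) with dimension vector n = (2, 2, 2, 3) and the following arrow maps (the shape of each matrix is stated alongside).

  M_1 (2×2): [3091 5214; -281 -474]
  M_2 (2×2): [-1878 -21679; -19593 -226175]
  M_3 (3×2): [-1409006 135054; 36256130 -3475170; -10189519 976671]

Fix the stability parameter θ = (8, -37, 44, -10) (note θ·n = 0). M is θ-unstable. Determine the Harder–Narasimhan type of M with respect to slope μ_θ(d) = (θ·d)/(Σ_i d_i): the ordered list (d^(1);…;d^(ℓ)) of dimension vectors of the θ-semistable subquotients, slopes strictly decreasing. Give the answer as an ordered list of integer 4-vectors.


Barcode: M ≅ I[1,1], I[1,4], I[2,3], I[4,4]^2. HN layers by μ_θ (6 steps, strictly decreasing):
  μ^(1)=44; μ^(2)=17; μ^(3)=8; μ^(4)=-10; μ^(5)=-29/2; μ^(6)=-37

((0, 0, 1, 0); (0, 0, 1, 1); (1, 0, 0, 0); (0, 0, 0, 2); (1, 1, 0, 0); (0, 1, 0, 0))


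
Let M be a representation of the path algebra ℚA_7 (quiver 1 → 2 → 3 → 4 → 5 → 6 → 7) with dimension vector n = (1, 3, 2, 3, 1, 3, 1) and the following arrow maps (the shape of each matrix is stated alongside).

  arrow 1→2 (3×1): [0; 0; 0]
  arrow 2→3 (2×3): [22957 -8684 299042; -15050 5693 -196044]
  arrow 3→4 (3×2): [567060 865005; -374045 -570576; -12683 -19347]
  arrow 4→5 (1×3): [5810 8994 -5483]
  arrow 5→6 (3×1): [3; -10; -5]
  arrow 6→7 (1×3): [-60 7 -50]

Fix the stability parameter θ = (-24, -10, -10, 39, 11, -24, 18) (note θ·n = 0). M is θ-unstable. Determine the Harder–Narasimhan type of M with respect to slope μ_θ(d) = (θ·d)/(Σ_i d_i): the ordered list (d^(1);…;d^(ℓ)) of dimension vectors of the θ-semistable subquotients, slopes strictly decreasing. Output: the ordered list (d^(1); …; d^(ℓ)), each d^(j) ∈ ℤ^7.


Interval decomposition of M: I[1,1], I[2,2], I[2,4], I[2,6], I[4,4], I[6,6], I[6,7].
HN type (ℓ=5): μ^(1)=39; μ^(2)=18; μ^(3)=26/3; μ^(4)=-10; μ^(5)=-24

((0, 0, 0, 2, 0, 0, 0); (0, 0, 0, 0, 0, 0, 1); (0, 0, 0, 1, 1, 1, 0); (0, 3, 2, 0, 0, 0, 0); (1, 0, 0, 0, 0, 2, 0))


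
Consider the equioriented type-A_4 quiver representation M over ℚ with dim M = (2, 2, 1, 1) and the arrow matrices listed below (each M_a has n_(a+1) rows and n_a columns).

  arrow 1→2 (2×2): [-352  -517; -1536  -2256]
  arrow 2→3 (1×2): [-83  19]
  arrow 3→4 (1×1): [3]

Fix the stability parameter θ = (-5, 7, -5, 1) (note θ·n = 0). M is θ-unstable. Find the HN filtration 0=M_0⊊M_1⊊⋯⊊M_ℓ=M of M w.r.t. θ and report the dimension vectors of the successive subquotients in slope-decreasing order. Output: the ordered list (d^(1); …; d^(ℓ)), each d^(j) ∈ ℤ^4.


Barcode: M ≅ I[1,1], I[1,4], I[2,2]. HN layers by μ_θ (3 steps, strictly decreasing):
  μ^(1)=7; μ^(2)=1; μ^(3)=-5

((0, 1, 0, 0); (0, 1, 1, 1); (2, 0, 0, 0))


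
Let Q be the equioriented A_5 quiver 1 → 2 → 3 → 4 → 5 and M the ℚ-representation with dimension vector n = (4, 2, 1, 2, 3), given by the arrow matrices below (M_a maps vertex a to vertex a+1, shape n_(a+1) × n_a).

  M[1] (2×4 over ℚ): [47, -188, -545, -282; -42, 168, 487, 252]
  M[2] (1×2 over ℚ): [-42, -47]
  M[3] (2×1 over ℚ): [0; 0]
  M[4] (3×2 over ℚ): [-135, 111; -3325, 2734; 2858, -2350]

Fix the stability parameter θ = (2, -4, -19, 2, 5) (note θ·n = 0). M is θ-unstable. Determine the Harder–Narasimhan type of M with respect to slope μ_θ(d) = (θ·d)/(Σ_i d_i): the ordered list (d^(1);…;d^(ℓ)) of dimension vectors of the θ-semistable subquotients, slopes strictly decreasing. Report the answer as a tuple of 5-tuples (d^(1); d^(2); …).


Interval decomposition of M: I[1,1]^2, I[1,2], I[1,3], I[4,5]^2, I[5,5].
HN type (ℓ=4): μ^(1)=5; μ^(2)=2; μ^(3)=-1; μ^(4)=-7

((0, 0, 0, 0, 3); (2, 0, 0, 2, 0); (1, 1, 0, 0, 0); (1, 1, 1, 0, 0))


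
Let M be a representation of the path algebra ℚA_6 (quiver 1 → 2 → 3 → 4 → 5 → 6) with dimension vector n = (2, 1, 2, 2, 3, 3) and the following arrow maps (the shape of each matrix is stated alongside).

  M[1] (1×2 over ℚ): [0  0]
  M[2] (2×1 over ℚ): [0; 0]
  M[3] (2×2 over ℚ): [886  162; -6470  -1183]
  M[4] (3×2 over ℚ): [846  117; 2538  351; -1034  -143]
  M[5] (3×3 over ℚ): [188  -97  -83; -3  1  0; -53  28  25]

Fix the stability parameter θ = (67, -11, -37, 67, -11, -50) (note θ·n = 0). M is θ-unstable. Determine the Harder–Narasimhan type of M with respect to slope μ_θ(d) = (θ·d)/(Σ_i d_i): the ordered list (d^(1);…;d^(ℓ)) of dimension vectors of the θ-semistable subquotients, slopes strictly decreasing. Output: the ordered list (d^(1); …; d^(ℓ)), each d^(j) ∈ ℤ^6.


Barcode: M ≅ I[1,1]^2, I[2,2], I[3,4], I[3,6], I[5,6]^2. HN layers by μ_θ (5 steps, strictly decreasing):
  μ^(1)=67; μ^(2)=2; μ^(3)=-11; μ^(4)=-61/2; μ^(5)=-37

((2, 0, 0, 1, 0, 0); (0, 0, 0, 1, 1, 1); (0, 1, 0, 0, 0, 0); (0, 0, 0, 0, 2, 2); (0, 0, 2, 0, 0, 0))


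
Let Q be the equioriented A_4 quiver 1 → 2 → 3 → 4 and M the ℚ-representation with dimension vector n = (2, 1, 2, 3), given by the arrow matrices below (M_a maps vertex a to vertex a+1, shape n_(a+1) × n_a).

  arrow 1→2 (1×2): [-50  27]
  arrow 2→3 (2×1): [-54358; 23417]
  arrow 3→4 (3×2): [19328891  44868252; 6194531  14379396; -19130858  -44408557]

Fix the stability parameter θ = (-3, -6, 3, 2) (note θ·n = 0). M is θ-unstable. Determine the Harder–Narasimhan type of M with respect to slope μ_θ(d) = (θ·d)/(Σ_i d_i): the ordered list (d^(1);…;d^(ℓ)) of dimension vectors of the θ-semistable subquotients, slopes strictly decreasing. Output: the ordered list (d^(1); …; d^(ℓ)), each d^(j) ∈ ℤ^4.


Interval decomposition of M: I[1,1], I[1,4], I[3,4], I[4,4].
HN type (ℓ=4): μ^(1)=5/2; μ^(2)=2; μ^(3)=-3; μ^(4)=-9/2

((0, 0, 2, 2); (0, 0, 0, 1); (1, 0, 0, 0); (1, 1, 0, 0))


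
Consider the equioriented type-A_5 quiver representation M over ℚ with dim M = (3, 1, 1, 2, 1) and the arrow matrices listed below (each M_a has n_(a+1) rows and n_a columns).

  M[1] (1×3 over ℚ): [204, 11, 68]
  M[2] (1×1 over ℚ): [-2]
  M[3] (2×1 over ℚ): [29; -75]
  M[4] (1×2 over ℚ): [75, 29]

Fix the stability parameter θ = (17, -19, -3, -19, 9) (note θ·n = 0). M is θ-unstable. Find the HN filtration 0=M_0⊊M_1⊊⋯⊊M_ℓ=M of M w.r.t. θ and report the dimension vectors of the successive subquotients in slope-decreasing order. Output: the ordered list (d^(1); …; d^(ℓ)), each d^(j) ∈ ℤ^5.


Interval decomposition of M: I[1,1]^2, I[1,4], I[4,5].
HN type (ℓ=4): μ^(1)=17; μ^(2)=9; μ^(3)=-6; μ^(4)=-19

((2, 0, 0, 0, 0); (0, 0, 0, 0, 1); (1, 1, 1, 1, 0); (0, 0, 0, 1, 0))


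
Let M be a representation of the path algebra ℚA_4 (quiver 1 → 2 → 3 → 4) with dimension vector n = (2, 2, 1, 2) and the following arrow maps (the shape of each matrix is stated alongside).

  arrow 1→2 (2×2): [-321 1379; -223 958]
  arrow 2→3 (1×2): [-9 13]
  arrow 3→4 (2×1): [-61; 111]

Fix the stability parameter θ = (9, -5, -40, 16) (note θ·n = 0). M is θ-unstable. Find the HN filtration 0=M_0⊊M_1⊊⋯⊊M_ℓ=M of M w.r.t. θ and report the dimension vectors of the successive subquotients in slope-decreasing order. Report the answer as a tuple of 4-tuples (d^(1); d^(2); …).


Barcode: M ≅ I[1,2], I[1,4], I[4,4]. HN layers by μ_θ (3 steps, strictly decreasing):
  μ^(1)=16; μ^(2)=2; μ^(3)=-12

((0, 0, 0, 2); (1, 1, 0, 0); (1, 1, 1, 0))


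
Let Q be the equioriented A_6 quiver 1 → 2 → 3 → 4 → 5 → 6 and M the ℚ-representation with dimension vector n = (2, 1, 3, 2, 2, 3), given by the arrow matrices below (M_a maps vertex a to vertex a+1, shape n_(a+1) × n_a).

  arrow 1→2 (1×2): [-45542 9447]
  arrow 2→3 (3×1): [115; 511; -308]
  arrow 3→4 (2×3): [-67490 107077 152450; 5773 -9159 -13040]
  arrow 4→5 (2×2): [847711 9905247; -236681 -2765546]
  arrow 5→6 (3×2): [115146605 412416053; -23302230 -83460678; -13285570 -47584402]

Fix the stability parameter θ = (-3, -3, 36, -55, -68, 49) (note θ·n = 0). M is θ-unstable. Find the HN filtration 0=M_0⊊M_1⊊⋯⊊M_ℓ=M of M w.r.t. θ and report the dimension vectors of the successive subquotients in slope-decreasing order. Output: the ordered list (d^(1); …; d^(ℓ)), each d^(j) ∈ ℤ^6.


Interval decomposition of M: I[1,1], I[1,6], I[3,3], I[3,5], I[6,6]^2.
HN type (ℓ=5): μ^(1)=49; μ^(2)=36; μ^(3)=-3; μ^(4)=-93/5; μ^(5)=-29

((0, 0, 0, 0, 0, 3); (0, 0, 1, 0, 0, 0); (1, 0, 0, 0, 0, 0); (1, 1, 1, 1, 1, 0); (0, 0, 1, 1, 1, 0))


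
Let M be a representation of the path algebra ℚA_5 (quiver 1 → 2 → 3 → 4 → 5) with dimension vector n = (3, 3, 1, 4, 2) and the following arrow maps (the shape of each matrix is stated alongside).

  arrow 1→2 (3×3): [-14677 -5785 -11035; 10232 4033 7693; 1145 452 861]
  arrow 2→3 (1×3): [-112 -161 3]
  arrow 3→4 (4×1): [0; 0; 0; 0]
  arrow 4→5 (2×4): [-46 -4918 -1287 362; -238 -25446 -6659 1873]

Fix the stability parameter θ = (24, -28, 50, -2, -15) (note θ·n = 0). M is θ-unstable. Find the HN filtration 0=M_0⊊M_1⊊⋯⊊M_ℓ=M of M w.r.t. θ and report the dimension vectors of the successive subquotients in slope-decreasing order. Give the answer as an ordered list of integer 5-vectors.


Interval decomposition of M: I[1,2]^2, I[1,3], I[4,4]^2, I[4,5]^2.
HN type (ℓ=3): μ^(1)=50; μ^(2)=-2; μ^(3)=-17/2

((0, 0, 1, 0, 0); (3, 3, 0, 2, 0); (0, 0, 0, 2, 2))


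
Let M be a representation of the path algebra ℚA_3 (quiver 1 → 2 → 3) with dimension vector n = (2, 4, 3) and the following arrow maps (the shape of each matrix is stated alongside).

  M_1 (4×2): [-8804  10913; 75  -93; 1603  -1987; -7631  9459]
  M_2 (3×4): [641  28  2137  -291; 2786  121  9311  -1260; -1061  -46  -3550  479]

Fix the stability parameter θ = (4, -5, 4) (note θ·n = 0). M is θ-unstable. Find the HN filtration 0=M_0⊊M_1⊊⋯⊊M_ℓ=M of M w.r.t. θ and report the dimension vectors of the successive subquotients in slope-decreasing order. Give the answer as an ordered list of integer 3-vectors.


Via rank(M_{q-1}∘⋯∘M_p): M ≅ I[1,3]^2, I[2,2], I[2,3].
μ_θ-semistable layers: μ^(1)=4; μ^(2)=-1/2; μ^(3)=-5

((0, 0, 3); (2, 2, 0); (0, 2, 0))


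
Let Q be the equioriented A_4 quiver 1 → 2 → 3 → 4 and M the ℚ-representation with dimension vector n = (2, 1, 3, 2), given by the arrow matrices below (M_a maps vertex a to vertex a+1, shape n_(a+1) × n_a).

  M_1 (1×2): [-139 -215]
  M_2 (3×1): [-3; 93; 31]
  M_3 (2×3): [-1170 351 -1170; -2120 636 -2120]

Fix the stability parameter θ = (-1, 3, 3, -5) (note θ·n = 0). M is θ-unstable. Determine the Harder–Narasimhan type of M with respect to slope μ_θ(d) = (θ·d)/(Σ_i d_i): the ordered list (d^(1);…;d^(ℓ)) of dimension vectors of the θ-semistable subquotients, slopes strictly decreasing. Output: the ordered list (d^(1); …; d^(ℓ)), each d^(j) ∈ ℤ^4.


Via rank(M_{q-1}∘⋯∘M_p): M ≅ I[1,1], I[1,4], I[3,3]^2, I[4,4].
μ_θ-semistable layers: μ^(1)=3; μ^(2)=1/3; μ^(3)=-1; μ^(4)=-5

((0, 0, 2, 0); (0, 1, 1, 1); (2, 0, 0, 0); (0, 0, 0, 1))


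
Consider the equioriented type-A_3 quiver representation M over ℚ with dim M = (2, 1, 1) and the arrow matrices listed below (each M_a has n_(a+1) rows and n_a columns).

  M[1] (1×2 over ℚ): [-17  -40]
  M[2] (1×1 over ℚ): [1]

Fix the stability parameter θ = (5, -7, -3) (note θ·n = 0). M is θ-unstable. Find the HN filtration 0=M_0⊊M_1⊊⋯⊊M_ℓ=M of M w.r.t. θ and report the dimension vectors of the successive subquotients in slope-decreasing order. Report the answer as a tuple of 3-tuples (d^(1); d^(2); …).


Via rank(M_{q-1}∘⋯∘M_p): M ≅ I[1,1], I[1,3].
μ_θ-semistable layers: μ^(1)=5; μ^(2)=-5/3

((1, 0, 0); (1, 1, 1))


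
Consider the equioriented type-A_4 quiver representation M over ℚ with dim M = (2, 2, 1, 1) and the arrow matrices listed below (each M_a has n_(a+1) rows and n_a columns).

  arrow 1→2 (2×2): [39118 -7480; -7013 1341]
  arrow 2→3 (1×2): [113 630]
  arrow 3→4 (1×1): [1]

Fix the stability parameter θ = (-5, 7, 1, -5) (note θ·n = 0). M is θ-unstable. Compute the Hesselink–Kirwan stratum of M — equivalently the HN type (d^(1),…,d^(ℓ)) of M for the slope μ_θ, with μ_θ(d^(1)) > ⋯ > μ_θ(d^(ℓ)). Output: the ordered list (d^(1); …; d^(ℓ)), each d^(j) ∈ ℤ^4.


Barcode: M ≅ I[1,2], I[1,4]. HN layers by μ_θ (3 steps, strictly decreasing):
  μ^(1)=7; μ^(2)=1; μ^(3)=-5

((0, 1, 0, 0); (0, 1, 1, 1); (2, 0, 0, 0))


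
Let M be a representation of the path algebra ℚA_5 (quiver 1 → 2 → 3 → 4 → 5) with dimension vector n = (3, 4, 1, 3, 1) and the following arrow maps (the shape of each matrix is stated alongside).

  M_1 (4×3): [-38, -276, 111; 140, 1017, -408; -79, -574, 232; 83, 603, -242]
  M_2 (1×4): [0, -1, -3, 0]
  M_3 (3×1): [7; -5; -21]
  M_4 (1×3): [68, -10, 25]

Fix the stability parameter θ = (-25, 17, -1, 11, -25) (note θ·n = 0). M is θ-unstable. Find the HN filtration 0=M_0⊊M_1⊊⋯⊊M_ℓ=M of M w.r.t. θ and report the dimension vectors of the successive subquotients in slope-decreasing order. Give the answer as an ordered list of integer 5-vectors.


Via rank(M_{q-1}∘⋯∘M_p): M ≅ I[1,2]^2, I[1,5], I[2,2], I[4,4]^2.
μ_θ-semistable layers: μ^(1)=17; μ^(2)=11; μ^(3)=1/2; μ^(4)=-25

((0, 3, 0, 0, 0); (0, 0, 0, 2, 0); (0, 1, 1, 1, 1); (3, 0, 0, 0, 0))


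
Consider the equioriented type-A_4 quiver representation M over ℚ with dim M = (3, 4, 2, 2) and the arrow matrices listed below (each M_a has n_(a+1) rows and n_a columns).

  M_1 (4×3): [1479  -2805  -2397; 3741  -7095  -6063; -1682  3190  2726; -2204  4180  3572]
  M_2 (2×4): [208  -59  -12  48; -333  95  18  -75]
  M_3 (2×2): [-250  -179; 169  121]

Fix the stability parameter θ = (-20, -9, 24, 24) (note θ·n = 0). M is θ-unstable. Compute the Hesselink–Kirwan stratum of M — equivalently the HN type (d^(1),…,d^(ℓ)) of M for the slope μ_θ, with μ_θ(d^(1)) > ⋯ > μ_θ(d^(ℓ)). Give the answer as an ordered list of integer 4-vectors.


Via rank(M_{q-1}∘⋯∘M_p): M ≅ I[1,1]^2, I[1,4], I[2,2]^2, I[2,4].
μ_θ-semistable layers: μ^(1)=24; μ^(2)=-9; μ^(3)=-20

((0, 0, 2, 2); (0, 4, 0, 0); (3, 0, 0, 0))


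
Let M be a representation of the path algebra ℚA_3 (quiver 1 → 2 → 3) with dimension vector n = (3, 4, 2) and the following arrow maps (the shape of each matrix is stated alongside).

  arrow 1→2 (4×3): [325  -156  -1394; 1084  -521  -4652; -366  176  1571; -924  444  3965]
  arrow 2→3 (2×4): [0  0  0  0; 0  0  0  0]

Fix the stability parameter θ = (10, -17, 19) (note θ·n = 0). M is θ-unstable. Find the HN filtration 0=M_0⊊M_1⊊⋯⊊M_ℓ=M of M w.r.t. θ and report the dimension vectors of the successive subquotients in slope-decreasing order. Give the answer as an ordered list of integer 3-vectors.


Interval decomposition of M: I[1,2]^3, I[2,2], I[3,3]^2.
HN type (ℓ=3): μ^(1)=19; μ^(2)=-7/2; μ^(3)=-17

((0, 0, 2); (3, 3, 0); (0, 1, 0))


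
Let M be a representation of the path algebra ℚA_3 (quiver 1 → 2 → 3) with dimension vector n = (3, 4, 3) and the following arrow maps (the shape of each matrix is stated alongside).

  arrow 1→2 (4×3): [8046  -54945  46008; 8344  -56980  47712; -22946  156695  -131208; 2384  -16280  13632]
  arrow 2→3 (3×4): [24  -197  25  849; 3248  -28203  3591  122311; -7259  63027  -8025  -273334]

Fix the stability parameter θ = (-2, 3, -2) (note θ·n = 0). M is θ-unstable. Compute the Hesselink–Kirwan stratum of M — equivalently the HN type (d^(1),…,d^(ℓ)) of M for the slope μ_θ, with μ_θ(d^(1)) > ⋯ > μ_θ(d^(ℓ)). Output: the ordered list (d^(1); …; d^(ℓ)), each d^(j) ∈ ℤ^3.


Via rank(M_{q-1}∘⋯∘M_p): M ≅ I[1,1]^2, I[1,3], I[2,2]^2, I[2,3], I[3,3].
μ_θ-semistable layers: μ^(1)=3; μ^(2)=1/2; μ^(3)=-2

((0, 2, 0); (0, 2, 2); (3, 0, 1))


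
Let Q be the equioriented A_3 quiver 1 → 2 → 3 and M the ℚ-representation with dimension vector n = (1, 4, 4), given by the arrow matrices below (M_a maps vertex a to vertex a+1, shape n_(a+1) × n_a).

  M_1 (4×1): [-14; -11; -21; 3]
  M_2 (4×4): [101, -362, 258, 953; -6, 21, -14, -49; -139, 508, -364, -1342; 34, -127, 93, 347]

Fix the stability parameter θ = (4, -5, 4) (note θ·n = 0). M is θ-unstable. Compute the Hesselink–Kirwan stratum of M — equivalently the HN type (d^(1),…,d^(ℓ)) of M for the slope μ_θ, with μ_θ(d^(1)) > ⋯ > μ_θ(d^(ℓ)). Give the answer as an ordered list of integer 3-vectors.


Barcode: M ≅ I[1,3], I[2,3]^3. HN layers by μ_θ (3 steps, strictly decreasing):
  μ^(1)=4; μ^(2)=-1/2; μ^(3)=-5

((0, 0, 4); (1, 1, 0); (0, 3, 0))
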